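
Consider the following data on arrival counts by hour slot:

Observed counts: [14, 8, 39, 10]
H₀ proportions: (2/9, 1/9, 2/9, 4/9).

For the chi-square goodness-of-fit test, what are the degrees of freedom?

df = k − 1 = 4 − 1 = 3

degrees of freedom = 3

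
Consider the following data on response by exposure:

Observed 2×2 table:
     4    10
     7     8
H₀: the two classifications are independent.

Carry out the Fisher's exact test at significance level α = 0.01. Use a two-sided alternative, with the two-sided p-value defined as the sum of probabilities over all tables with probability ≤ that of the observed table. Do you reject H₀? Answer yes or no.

Margins: r₁=14, r₂=15, c₁=11, c₂=18, n=29
p_obs = C(14,4)·C(15,7)/C(29,11); sum pmf over tables with pmf ≤ p_obs
p-value (two-sided) = 0.44973
At α=0.01: p ≥ α → fail to reject H₀

reject H₀: no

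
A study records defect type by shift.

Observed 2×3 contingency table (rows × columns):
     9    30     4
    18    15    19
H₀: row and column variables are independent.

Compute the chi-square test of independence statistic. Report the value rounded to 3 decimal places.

Row totals [43, 52], col totals [27, 45, 23], n=95
χ² = (9−12.22)²/12.22 + (30−20.37)²/20.37 + (4−10.41)²/10.41 + (18−14.78)²/14.78 + (15−24.63)²/24.63 + (19−12.59)²/12.59 = 17.0833
df = 2

test statistic = 17.083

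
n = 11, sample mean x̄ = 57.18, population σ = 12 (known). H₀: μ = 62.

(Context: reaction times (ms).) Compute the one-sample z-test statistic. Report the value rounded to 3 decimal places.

test statistic = -1.332

SE = σ/√n = 12/√11 = 3.6181
z = (x̄−μ₀)/SE = (57.18−62)/3.6181 = -1.3322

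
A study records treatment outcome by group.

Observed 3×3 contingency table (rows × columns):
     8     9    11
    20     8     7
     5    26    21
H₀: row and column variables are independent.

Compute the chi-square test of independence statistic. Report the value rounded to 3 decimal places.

Row totals [28, 35, 52], col totals [33, 43, 39], n=115
χ² = (8−8.03)²/8.03 + (9−10.47)²/10.47 + (11−9.50)²/9.50 + (20−10.04)²/10.04 + (8−13.09)²/13.09 + (7−11.87)²/11.87 + (5−14.92)²/14.92 + (26−19.44)²/19.44 + (21−17.63)²/17.63 = 23.7404
df = 4

test statistic = 23.740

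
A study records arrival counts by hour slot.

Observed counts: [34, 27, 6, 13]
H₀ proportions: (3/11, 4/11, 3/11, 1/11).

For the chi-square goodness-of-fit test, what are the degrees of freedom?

df = k − 1 = 4 − 1 = 3

degrees of freedom = 3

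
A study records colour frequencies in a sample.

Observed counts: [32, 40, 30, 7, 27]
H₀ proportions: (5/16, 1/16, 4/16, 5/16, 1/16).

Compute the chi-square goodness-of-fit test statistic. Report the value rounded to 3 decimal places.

test statistic = 189.718

n = 136; E_i = n·p_i = [42.50, 8.50, 34.00, 42.50, 8.50]
χ² = (32−42.50)²/42.50 + (40−8.50)²/8.50 + (30−34.00)²/34.00 + (7−42.50)²/42.50 + (27−8.50)²/8.50 = 189.7176
df = 4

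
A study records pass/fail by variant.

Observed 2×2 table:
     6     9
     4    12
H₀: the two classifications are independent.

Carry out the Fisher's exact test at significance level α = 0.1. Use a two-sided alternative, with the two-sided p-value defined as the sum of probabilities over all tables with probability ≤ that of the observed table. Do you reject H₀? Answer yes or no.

Margins: r₁=15, r₂=16, c₁=10, c₂=21, n=31
p_obs = C(15,6)·C(16,4)/C(31,10); sum pmf over tables with pmf ≤ p_obs
p-value (two-sided) = 0.45779
At α=0.1: p ≥ α → fail to reject H₀

reject H₀: no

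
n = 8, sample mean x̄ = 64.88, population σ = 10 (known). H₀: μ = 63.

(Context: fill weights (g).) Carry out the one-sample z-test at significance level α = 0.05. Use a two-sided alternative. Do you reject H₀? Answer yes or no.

reject H₀: no

SE = σ/√n = 10/√8 = 3.5355
z = (x̄−μ₀)/SE = (64.88−63)/3.5355 = 0.5317
p-value (two-sided) = 0.59490
At α=0.05: p ≥ α → fail to reject H₀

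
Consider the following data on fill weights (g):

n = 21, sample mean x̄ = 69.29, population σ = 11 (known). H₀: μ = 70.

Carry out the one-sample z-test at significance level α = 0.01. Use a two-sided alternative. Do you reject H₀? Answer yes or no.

SE = σ/√n = 11/√21 = 2.4004
z = (x̄−μ₀)/SE = (69.29−70)/2.4004 = -0.2958
p-value (two-sided) = 0.76739
At α=0.01: p ≥ α → fail to reject H₀

reject H₀: no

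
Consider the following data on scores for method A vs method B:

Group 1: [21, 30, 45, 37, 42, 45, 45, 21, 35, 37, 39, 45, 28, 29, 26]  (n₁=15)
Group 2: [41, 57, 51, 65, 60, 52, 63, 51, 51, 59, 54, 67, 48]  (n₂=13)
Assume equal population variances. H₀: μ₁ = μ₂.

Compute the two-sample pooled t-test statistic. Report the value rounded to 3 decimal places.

x̄₁=35.000, s₁=8.685, n₁=15
x̄₂=55.308, s₂=7.387, n₂=13
s_p² = [14·8.685² + 12·7.387²]/26 = 65.7988
SE = √(s_p²·(1/15+1/13)) = 3.0738
t = (35.000−55.308)/3.0738 = -6.6068
df = 26

test statistic = -6.607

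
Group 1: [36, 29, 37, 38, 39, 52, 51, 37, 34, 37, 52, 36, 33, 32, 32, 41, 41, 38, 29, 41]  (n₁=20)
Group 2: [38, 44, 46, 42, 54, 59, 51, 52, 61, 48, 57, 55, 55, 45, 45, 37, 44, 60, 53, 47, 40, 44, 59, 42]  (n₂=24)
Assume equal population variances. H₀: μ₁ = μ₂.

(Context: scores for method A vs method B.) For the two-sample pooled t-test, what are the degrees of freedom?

degrees of freedom = 42

df = n₁ + n₂ − 2 = 20 + 24 − 2 = 42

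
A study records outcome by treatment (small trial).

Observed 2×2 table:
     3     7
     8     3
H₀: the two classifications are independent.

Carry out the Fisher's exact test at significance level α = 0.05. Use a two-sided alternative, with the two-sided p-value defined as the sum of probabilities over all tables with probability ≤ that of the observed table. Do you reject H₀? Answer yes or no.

reject H₀: no

Margins: r₁=10, r₂=11, c₁=11, c₂=10, n=21
p_obs = C(10,3)·C(11,8)/C(21,11); sum pmf over tables with pmf ≤ p_obs
p-value (two-sided) = 0.08611
At α=0.05: p ≥ α → fail to reject H₀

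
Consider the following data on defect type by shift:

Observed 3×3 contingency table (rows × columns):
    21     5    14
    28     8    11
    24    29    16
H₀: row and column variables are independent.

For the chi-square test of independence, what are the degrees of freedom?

degrees of freedom = 4

df = (r−1)(c−1) = (3−1)·(3−1) = 4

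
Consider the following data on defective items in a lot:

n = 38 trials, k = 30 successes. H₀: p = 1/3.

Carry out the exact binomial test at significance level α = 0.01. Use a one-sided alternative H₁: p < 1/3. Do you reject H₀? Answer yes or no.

Exact binomial: n=38, k=30, p₀=1/3=0.3333
P(X≤30) from Σ C(n,i)·p₀^i·(1−p₀)^(n−i)
p-value (one-sided, H₁ less) = 1.00000
At α=0.01: p ≥ α → fail to reject H₀

reject H₀: no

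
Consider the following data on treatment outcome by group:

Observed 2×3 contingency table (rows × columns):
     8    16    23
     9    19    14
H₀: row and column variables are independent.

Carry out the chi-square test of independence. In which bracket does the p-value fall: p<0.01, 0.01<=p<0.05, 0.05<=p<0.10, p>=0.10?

p-value bracket: p>=0.10

Row totals [47, 42], col totals [17, 35, 37], n=89
χ² = (8−8.98)²/8.98 + (16−18.48)²/18.48 + (23−19.54)²/19.54 + (9−8.02)²/8.02 + (19−16.52)²/16.52 + (14−17.46)²/17.46 = 2.2313
df = 2
p-value (upper-tail) = 0.32770
→ bracket: p>=0.10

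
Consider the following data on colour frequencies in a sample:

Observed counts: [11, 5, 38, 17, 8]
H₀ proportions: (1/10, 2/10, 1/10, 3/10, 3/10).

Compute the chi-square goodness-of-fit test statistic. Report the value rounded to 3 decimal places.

n = 79; E_i = n·p_i = [7.90, 15.80, 7.90, 23.70, 23.70]
χ² = (11−7.90)²/7.90 + (5−15.80)²/15.80 + (38−7.90)²/7.90 + (17−23.70)²/23.70 + (8−23.70)²/23.70 = 135.5781
df = 4

test statistic = 135.578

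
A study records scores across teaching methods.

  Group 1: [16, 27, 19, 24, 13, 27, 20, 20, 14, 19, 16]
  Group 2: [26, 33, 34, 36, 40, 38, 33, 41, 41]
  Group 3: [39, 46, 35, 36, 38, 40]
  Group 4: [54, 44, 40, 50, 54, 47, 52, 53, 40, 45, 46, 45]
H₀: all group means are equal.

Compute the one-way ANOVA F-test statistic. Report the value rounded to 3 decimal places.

Group means [19.55, 35.78, 39.00, 47.50], grand mean 35.289
SSB = Σnᵢ(x̄ᵢ−x̄)² = 4600.533; SSW = ΣΣ(x−x̄ᵢ)² = 779.283
MSB = 4600.533/3 = 1533.5110; MSW = 779.283/34 = 22.9201
F = MSB/MSW = 66.9069
df = (3, 34)

test statistic = 66.907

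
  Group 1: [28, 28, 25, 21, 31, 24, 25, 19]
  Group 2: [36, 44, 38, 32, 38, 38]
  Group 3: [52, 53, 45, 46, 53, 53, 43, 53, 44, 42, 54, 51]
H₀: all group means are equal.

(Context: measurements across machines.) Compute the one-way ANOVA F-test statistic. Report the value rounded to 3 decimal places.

Group means [25.12, 37.67, 49.08], grand mean 39.077
SSB = Σnᵢ(x̄ᵢ−x̄)² = 2770.721; SSW = ΣΣ(x−x̄ᵢ)² = 419.125
MSB = 2770.721/2 = 1385.3606; MSW = 419.125/23 = 18.2228
F = MSB/MSW = 76.0234
df = (2, 23)

test statistic = 76.023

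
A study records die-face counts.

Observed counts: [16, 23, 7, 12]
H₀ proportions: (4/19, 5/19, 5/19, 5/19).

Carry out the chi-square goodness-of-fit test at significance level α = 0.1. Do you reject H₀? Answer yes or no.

n = 58; E_i = n·p_i = [12.21, 15.26, 15.26, 15.26]
χ² = (16−12.21)²/12.21 + (23−15.26)²/15.26 + (7−15.26)²/15.26 + (12−15.26)²/15.26 = 10.2690
df = 3
p-value (upper-tail) = 0.01641
At α=0.1: p < α → reject H₀

reject H₀: yes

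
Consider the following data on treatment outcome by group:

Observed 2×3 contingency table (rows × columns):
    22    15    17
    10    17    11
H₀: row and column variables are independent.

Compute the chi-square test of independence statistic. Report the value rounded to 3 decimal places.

Row totals [54, 38], col totals [32, 32, 28], n=92
χ² = (22−18.78)²/18.78 + (15−18.78)²/18.78 + (17−16.43)²/16.43 + (10−13.22)²/13.22 + (17−13.22)²/13.22 + (11−11.57)²/11.57 = 3.2257
df = 2

test statistic = 3.226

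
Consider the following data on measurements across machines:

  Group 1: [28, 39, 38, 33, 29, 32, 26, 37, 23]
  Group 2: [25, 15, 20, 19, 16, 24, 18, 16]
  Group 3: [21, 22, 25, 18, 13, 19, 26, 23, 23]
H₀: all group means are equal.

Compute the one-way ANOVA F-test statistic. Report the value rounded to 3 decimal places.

test statistic = 19.183

Group means [31.67, 19.12, 21.11], grand mean 24.154
SSB = Σnᵢ(x̄ᵢ−x̄)² = 793.621; SSW = ΣΣ(x−x̄ᵢ)² = 475.764
MSB = 793.621/2 = 396.8104; MSW = 475.764/23 = 20.6854
F = MSB/MSW = 19.1831
df = (2, 23)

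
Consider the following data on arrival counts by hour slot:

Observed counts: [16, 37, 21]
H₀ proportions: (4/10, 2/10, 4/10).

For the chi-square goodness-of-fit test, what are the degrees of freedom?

df = k − 1 = 3 − 1 = 2

degrees of freedom = 2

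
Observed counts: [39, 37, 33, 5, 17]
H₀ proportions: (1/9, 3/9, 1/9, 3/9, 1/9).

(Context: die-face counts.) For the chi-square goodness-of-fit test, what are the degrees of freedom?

degrees of freedom = 4

df = k − 1 = 5 − 1 = 4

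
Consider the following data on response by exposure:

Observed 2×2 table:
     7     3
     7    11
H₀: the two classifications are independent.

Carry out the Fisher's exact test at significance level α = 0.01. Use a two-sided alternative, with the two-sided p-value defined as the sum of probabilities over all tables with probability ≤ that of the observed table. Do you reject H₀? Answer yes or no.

reject H₀: no

Margins: r₁=10, r₂=18, c₁=14, c₂=14, n=28
p_obs = C(10,7)·C(18,7)/C(28,14); sum pmf over tables with pmf ≤ p_obs
p-value (two-sided) = 0.23646
At α=0.01: p ≥ α → fail to reject H₀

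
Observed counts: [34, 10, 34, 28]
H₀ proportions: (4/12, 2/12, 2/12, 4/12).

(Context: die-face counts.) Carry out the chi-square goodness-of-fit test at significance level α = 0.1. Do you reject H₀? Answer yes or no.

n = 106; E_i = n·p_i = [35.33, 17.67, 17.67, 35.33]
χ² = (34−35.33)²/35.33 + (10−17.67)²/17.67 + (34−17.67)²/17.67 + (28−35.33)²/35.33 = 20.0000
df = 3
p-value (upper-tail) = 0.00017
At α=0.1: p < α → reject H₀

reject H₀: yes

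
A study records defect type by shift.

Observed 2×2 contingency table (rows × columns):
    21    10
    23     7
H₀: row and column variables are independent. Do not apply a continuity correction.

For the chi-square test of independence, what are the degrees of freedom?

df = (r−1)(c−1) = (2−1)·(2−1) = 1

degrees of freedom = 1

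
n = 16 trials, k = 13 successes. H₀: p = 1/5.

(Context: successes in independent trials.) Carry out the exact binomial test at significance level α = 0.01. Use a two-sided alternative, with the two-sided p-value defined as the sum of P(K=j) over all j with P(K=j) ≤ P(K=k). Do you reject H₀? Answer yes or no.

Exact binomial: n=16, k=13, p₀=1/5=0.2000
P(X=j) = C(n,j)·p₀^j·(1−p₀)^(n−j); p = Σ P(X=j) over j with P(X=j) ≤ P(X=13)
p-value (two-sided) = 0.00000
At α=0.01: p < α → reject H₀

reject H₀: yes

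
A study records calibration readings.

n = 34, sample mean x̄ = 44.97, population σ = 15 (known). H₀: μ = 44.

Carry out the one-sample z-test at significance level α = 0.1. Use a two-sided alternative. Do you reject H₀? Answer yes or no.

reject H₀: no

SE = σ/√n = 15/√34 = 2.5725
z = (x̄−μ₀)/SE = (44.97−44)/2.5725 = 0.3771
p-value (two-sided) = 0.70612
At α=0.1: p ≥ α → fail to reject H₀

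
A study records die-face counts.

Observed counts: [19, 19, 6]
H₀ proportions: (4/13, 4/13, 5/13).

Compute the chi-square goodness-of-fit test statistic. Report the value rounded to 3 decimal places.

n = 44; E_i = n·p_i = [13.54, 13.54, 16.92]
χ² = (19−13.54)²/13.54 + (19−13.54)²/13.54 + (6−16.92)²/16.92 = 11.4568
df = 2

test statistic = 11.457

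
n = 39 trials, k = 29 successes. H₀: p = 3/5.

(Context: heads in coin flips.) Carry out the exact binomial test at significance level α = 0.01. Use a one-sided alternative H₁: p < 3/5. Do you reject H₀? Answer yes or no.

reject H₀: no

Exact binomial: n=39, k=29, p₀=3/5=0.6000
P(X≤29) from Σ C(n,i)·p₀^i·(1−p₀)^(n−i)
p-value (one-sided, H₁ less) = 0.97951
At α=0.01: p ≥ α → fail to reject H₀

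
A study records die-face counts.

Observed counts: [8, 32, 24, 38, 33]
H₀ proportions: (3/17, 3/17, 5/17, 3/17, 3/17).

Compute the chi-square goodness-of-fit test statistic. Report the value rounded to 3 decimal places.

n = 135; E_i = n·p_i = [23.82, 23.82, 39.71, 23.82, 23.82]
χ² = (8−23.82)²/23.82 + (32−23.82)²/23.82 + (24−39.71)²/39.71 + (38−23.82)²/23.82 + (33−23.82)²/23.82 = 31.4993
df = 4

test statistic = 31.499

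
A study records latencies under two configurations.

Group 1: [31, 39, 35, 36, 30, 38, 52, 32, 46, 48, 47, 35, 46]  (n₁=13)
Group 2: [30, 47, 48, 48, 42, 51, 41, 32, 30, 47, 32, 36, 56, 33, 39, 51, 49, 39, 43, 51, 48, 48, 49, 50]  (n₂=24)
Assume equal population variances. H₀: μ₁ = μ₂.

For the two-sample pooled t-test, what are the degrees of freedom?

df = n₁ + n₂ − 2 = 13 + 24 − 2 = 35

degrees of freedom = 35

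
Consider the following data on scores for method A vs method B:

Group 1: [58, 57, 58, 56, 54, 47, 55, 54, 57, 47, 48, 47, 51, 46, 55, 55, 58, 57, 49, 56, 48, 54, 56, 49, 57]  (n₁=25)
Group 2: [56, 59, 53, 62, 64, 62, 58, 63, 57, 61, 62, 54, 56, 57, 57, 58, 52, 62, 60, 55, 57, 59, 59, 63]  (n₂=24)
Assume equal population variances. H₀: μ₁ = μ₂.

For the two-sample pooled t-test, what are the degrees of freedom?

df = n₁ + n₂ − 2 = 25 + 24 − 2 = 47

degrees of freedom = 47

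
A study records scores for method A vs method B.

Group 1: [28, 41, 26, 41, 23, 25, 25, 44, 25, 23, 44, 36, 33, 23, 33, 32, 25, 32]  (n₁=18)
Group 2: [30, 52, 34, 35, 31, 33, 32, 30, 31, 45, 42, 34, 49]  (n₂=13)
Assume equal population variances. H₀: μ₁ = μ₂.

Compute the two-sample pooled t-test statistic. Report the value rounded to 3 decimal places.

test statistic = -2.092

x̄₁=31.056, s₁=7.448, n₁=18
x̄₂=36.769, s₂=7.585, n₂=13
s_p² = [17·7.448² + 12·7.585²]/29 = 56.3190
SE = √(s_p²·(1/18+1/13)) = 2.7315
t = (31.056−36.769)/2.7315 = -2.0918
df = 29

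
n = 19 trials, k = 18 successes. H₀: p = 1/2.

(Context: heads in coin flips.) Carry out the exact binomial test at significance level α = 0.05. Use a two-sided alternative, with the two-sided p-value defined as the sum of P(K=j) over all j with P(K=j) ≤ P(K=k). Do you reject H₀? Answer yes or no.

reject H₀: yes

Exact binomial: n=19, k=18, p₀=1/2=0.5000
P(X=j) = C(n,j)·p₀^j·(1−p₀)^(n−j); p = Σ P(X=j) over j with P(X=j) ≤ P(X=18)
p-value (two-sided) = 0.00008
At α=0.05: p < α → reject H₀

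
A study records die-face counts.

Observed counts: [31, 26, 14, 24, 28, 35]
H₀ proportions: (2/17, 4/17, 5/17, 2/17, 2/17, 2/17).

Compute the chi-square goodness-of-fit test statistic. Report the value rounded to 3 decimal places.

test statistic = 55.167

n = 158; E_i = n·p_i = [18.59, 37.18, 46.47, 18.59, 18.59, 18.59]
χ² = (31−18.59)²/18.59 + (26−37.18)²/37.18 + (14−46.47)²/46.47 + (24−18.59)²/18.59 + (28−18.59)²/18.59 + (35−18.59)²/18.59 = 55.1671
df = 5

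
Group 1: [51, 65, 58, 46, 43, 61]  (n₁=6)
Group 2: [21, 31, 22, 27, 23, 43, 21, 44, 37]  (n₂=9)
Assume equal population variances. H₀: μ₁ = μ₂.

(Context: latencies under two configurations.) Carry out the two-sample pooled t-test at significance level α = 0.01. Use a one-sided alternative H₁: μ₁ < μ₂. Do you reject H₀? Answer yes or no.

reject H₀: no

x̄₁=54.000, s₁=8.718, n₁=6
x̄₂=29.889, s₂=9.347, n₂=9
s_p² = [5·8.718² + 8·9.347²]/13 = 82.9915
SE = √(s_p²·(1/6+1/9)) = 4.8014
t = (54.000−29.889)/4.8014 = 5.0217
df = 13
p-value (one-sided, H₁ less) = 0.99988
At α=0.01: p ≥ α → fail to reject H₀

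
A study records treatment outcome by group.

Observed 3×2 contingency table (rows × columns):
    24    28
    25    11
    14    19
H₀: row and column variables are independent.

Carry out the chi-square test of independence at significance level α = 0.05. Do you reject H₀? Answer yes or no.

Row totals [52, 36, 33], col totals [63, 58], n=121
χ² = (24−27.07)²/27.07 + (28−24.93)²/24.93 + (25−18.74)²/18.74 + (11−17.26)²/17.26 + (14−17.18)²/17.18 + (19−15.82)²/15.82 = 6.3139
df = 2
p-value (upper-tail) = 0.04256
At α=0.05: p < α → reject H₀

reject H₀: yes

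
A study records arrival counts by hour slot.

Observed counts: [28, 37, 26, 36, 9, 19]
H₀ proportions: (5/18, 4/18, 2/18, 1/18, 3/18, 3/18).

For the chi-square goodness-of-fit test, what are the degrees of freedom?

df = k − 1 = 6 − 1 = 5

degrees of freedom = 5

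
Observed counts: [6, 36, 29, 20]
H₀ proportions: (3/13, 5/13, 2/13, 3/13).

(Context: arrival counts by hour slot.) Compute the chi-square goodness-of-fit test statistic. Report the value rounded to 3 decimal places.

n = 91; E_i = n·p_i = [21.00, 35.00, 14.00, 21.00]
χ² = (6−21.00)²/21.00 + (36−35.00)²/35.00 + (29−14.00)²/14.00 + (20−21.00)²/21.00 = 26.8619
df = 3

test statistic = 26.862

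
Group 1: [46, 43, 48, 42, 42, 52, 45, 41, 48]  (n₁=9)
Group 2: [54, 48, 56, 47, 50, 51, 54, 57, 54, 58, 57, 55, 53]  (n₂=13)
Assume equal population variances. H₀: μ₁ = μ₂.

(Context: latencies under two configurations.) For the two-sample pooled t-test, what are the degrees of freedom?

df = n₁ + n₂ − 2 = 9 + 13 − 2 = 20

degrees of freedom = 20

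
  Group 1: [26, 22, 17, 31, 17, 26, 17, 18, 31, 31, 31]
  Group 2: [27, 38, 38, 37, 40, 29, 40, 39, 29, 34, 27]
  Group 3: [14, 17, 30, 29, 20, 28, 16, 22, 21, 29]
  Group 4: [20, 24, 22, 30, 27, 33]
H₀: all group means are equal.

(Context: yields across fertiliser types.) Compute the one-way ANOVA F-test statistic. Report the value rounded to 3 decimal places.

test statistic = 8.874

Group means [24.27, 34.36, 22.60, 26.00], grand mean 27.026
SSB = Σnᵢ(x̄ᵢ−x̄)² = 877.846; SSW = ΣΣ(x−x̄ᵢ)² = 1121.127
MSB = 877.846/3 = 292.6155; MSW = 1121.127/34 = 32.9743
F = MSB/MSW = 8.8740
df = (3, 34)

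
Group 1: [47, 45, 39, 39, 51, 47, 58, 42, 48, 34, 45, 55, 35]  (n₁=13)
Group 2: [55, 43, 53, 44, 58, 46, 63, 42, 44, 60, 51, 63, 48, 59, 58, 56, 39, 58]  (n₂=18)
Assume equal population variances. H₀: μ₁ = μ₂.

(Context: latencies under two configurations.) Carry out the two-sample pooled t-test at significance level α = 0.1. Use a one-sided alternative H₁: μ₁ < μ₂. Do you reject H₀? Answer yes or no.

reject H₀: yes

x̄₁=45.000, s₁=7.211, n₁=13
x̄₂=52.222, s₂=7.743, n₂=18
s_p² = [12·7.211² + 17·7.743²]/29 = 56.6590
SE = √(s_p²·(1/13+1/18)) = 2.7397
t = (45.000−52.222)/2.7397 = -2.6361
df = 29
p-value (one-sided, H₁ less) = 0.00666
At α=0.1: p < α → reject H₀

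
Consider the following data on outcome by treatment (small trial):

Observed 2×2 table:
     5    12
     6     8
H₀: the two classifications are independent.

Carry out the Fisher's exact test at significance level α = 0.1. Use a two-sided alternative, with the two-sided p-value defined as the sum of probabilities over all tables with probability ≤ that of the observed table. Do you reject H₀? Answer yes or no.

reject H₀: no

Margins: r₁=17, r₂=14, c₁=11, c₂=20, n=31
p_obs = C(17,5)·C(14,6)/C(31,11); sum pmf over tables with pmf ≤ p_obs
p-value (two-sided) = 0.47747
At α=0.1: p ≥ α → fail to reject H₀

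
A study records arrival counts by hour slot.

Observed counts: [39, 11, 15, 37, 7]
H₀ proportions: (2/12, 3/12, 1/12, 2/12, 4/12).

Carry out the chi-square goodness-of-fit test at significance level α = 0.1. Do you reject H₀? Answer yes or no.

reject H₀: yes

n = 109; E_i = n·p_i = [18.17, 27.25, 9.08, 18.17, 36.33]
χ² = (39−18.17)²/18.17 + (11−27.25)²/27.25 + (15−9.08)²/9.08 + (37−18.17)²/18.17 + (7−36.33)²/36.33 = 80.6422
df = 4
p-value (upper-tail) = 0.00000
At α=0.1: p < α → reject H₀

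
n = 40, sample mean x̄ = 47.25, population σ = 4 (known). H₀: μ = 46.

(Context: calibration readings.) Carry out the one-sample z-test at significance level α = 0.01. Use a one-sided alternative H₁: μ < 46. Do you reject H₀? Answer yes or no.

reject H₀: no

SE = σ/√n = 4/√40 = 0.6325
z = (x̄−μ₀)/SE = (47.25−46)/0.6325 = 1.9764
p-value (one-sided, H₁ less) = 0.97595
At α=0.01: p ≥ α → fail to reject H₀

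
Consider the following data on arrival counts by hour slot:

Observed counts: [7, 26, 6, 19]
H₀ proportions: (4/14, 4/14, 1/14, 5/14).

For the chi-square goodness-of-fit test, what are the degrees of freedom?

df = k − 1 = 4 − 1 = 3

degrees of freedom = 3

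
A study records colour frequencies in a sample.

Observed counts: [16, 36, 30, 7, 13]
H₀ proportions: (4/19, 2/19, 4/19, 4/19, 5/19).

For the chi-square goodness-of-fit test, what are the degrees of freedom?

degrees of freedom = 4

df = k − 1 = 5 − 1 = 4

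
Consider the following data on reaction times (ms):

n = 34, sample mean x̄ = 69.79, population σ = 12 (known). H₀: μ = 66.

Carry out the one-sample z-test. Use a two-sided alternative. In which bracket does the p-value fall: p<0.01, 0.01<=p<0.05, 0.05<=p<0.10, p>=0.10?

p-value bracket: 0.05<=p<0.10

SE = σ/√n = 12/√34 = 2.0580
z = (x̄−μ₀)/SE = (69.79−66)/2.0580 = 1.8416
p-value (two-sided) = 0.06553
→ bracket: 0.05<=p<0.10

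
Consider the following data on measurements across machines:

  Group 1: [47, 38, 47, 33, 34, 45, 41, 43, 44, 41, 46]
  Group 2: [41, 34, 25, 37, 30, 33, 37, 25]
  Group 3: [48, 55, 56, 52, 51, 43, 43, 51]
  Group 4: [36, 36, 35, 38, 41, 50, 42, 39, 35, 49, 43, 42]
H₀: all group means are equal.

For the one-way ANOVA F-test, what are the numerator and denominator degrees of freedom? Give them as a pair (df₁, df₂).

degrees of freedom = [3, 35]

k = 4 groups, N = 39 total
df = (k−1, N−k) = (4−1, 39−4) = (3, 35)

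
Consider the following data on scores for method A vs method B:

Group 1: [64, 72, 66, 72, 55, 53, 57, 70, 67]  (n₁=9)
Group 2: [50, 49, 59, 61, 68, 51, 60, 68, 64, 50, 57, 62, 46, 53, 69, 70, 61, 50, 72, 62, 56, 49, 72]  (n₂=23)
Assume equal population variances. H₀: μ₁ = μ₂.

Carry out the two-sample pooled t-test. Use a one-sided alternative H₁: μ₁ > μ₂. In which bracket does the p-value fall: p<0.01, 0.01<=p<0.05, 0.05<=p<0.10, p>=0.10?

p-value bracket: 0.05<=p<0.10

x̄₁=64.000, s₁=7.314, n₁=9
x̄₂=59.087, s₂=8.251, n₂=23
s_p² = [8·7.314² + 22·8.251²]/30 = 64.1942
SE = √(s_p²·(1/9+1/23)) = 3.1502
t = (64.000−59.087)/3.1502 = 1.5596
df = 30
p-value (one-sided, H₁ greater) = 0.06467
→ bracket: 0.05<=p<0.10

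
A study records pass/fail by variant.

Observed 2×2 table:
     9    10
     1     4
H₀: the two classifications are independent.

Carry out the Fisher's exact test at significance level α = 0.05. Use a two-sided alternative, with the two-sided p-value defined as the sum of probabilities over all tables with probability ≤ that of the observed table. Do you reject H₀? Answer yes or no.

Margins: r₁=19, r₂=5, c₁=10, c₂=14, n=24
p_obs = C(19,9)·C(5,1)/C(24,10); sum pmf over tables with pmf ≤ p_obs
p-value (two-sided) = 0.35771
At α=0.05: p ≥ α → fail to reject H₀

reject H₀: no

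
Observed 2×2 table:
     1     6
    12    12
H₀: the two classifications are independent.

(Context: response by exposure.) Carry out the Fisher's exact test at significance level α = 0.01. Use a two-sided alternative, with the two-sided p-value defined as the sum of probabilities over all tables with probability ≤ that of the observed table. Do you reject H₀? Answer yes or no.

Margins: r₁=7, r₂=24, c₁=13, c₂=18, n=31
p_obs = C(7,1)·C(24,12)/C(31,13); sum pmf over tables with pmf ≤ p_obs
p-value (two-sided) = 0.19116
At α=0.01: p ≥ α → fail to reject H₀

reject H₀: no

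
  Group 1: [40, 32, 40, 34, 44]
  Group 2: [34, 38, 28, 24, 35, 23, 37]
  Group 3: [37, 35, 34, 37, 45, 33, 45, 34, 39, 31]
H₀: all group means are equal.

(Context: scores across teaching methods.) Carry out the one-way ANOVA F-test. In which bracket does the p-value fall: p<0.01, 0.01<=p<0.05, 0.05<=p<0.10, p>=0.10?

p-value bracket: 0.05<=p<0.10

Group means [38.00, 31.29, 37.00], grand mean 35.409
SSB = Σnᵢ(x̄ᵢ−x̄)² = 177.890; SSW = ΣΣ(x−x̄ᵢ)² = 533.429
MSB = 177.890/2 = 88.9448; MSW = 533.429/19 = 28.0752
F = MSB/MSW = 3.1681
df = (2, 19)
p-value (upper-tail) = 0.06496
→ bracket: 0.05<=p<0.10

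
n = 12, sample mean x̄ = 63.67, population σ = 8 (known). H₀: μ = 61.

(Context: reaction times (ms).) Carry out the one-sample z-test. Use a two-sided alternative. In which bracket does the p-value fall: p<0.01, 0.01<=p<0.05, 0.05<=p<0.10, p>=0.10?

SE = σ/√n = 8/√12 = 2.3094
z = (x̄−μ₀)/SE = (63.67−61)/2.3094 = 1.1561
p-value (two-sided) = 0.24762
→ bracket: p>=0.10

p-value bracket: p>=0.10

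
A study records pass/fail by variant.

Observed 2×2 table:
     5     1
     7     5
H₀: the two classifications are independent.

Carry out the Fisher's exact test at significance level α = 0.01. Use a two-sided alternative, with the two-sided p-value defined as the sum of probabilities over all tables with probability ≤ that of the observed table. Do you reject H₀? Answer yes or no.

Margins: r₁=6, r₂=12, c₁=12, c₂=6, n=18
p_obs = C(6,5)·C(12,7)/C(18,12); sum pmf over tables with pmf ≤ p_obs
p-value (two-sided) = 0.60003
At α=0.01: p ≥ α → fail to reject H₀

reject H₀: no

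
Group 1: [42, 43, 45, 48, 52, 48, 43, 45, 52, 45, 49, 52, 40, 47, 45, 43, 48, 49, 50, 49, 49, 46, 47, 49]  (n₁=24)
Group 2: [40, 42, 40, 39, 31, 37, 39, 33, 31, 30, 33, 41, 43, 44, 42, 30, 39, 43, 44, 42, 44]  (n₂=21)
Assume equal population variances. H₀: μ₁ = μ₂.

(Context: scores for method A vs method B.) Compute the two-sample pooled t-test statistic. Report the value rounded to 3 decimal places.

test statistic = 6.825

x̄₁=46.917, s₁=3.269, n₁=24
x̄₂=38.429, s₂=4.996, n₂=21
s_p² = [23·3.269² + 20·4.996²]/43 = 17.3250
SE = √(s_p²·(1/24+1/21)) = 1.2437
t = (46.917−38.429)/1.2437 = 6.8247
df = 43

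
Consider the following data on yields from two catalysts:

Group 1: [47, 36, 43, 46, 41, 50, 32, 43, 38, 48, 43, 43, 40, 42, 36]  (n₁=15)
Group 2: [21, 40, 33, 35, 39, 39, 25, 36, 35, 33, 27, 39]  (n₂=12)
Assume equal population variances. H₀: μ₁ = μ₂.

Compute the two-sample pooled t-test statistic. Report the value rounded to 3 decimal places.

x̄₁=41.867, s₁=4.912, n₁=15
x̄₂=33.500, s₂=6.142, n₂=12
s_p² = [14·4.912² + 11·6.142²]/25 = 30.1093
SE = √(s_p²·(1/15+1/12)) = 2.1252
t = (41.867−33.500)/2.1252 = 3.9369
df = 25

test statistic = 3.937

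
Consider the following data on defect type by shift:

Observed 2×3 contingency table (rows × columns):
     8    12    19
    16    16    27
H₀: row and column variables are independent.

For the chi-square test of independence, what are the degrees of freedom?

df = (r−1)(c−1) = (2−1)·(3−1) = 2

degrees of freedom = 2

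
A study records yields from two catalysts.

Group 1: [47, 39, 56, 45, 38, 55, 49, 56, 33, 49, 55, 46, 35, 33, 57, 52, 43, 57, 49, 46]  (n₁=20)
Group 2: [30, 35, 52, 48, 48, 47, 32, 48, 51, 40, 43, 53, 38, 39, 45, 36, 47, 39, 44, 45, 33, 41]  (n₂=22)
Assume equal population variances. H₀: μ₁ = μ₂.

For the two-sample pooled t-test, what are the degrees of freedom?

degrees of freedom = 40

df = n₁ + n₂ − 2 = 20 + 22 − 2 = 40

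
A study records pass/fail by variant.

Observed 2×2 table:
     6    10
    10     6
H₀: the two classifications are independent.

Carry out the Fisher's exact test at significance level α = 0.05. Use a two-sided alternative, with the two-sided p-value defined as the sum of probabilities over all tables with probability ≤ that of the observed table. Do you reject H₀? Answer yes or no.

reject H₀: no

Margins: r₁=16, r₂=16, c₁=16, c₂=16, n=32
p_obs = C(16,6)·C(16,10)/C(32,16); sum pmf over tables with pmf ≤ p_obs
p-value (two-sided) = 0.28897
At α=0.05: p ≥ α → fail to reject H₀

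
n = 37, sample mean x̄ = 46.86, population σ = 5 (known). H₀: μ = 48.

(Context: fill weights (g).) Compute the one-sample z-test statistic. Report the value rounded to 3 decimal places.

SE = σ/√n = 5/√37 = 0.8220
z = (x̄−μ₀)/SE = (46.86−48)/0.8220 = -1.3869

test statistic = -1.387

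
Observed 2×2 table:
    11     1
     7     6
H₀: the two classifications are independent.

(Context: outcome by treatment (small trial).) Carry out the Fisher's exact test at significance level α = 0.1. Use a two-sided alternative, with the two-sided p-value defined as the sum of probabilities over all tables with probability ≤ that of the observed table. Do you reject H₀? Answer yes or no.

reject H₀: yes

Margins: r₁=12, r₂=13, c₁=18, c₂=7, n=25
p_obs = C(12,11)·C(13,7)/C(25,18); sum pmf over tables with pmf ≤ p_obs
p-value (two-sided) = 0.07304
At α=0.1: p < α → reject H₀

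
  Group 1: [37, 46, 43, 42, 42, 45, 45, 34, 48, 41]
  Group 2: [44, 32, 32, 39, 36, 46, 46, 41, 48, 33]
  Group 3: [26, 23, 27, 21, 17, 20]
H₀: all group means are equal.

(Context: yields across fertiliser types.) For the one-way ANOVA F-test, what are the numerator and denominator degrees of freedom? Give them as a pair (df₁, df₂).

degrees of freedom = [2, 23]

k = 3 groups, N = 26 total
df = (k−1, N−k) = (3−1, 26−3) = (2, 23)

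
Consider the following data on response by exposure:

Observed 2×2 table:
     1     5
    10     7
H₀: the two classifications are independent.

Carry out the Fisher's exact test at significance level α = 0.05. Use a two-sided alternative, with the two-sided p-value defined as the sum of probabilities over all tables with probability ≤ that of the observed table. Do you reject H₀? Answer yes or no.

reject H₀: no

Margins: r₁=6, r₂=17, c₁=11, c₂=12, n=23
p_obs = C(6,1)·C(17,10)/C(23,11); sum pmf over tables with pmf ≤ p_obs
p-value (two-sided) = 0.15495
At α=0.05: p ≥ α → fail to reject H₀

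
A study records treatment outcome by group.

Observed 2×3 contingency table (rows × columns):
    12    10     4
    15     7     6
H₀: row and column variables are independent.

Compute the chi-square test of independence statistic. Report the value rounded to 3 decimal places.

Row totals [26, 28], col totals [27, 17, 10], n=54
χ² = (12−13.00)²/13.00 + (10−8.19)²/8.19 + (4−4.81)²/4.81 + (15−14.00)²/14.00 + (7−8.81)²/8.81 + (6−5.19)²/5.19 = 1.1903
df = 2

test statistic = 1.190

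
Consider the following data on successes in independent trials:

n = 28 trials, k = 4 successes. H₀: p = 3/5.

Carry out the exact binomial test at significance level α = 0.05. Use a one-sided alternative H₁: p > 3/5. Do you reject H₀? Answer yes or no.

Exact binomial: n=28, k=4, p₀=3/5=0.6000
P(X≥4) from Σ C(n,i)·p₀^i·(1−p₀)^(n−i)
p-value (one-sided, H₁ greater) = 1.00000
At α=0.05: p ≥ α → fail to reject H₀

reject H₀: no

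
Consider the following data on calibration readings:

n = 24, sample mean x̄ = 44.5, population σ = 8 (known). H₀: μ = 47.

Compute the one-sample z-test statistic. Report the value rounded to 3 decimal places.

SE = σ/√n = 8/√24 = 1.6330
z = (x̄−μ₀)/SE = (44.5−47)/1.6330 = -1.5309

test statistic = -1.531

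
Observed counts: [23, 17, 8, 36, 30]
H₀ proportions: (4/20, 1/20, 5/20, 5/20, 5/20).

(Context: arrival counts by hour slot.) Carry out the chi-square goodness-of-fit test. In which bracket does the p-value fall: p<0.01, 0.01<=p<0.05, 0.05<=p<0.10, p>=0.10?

p-value bracket: p<0.01

n = 114; E_i = n·p_i = [22.80, 5.70, 28.50, 28.50, 28.50]
χ² = (23−22.80)²/22.80 + (17−5.70)²/5.70 + (8−28.50)²/28.50 + (36−28.50)²/28.50 + (30−28.50)²/28.50 = 39.2018
df = 4
p-value (upper-tail) = 0.00000
→ bracket: p<0.01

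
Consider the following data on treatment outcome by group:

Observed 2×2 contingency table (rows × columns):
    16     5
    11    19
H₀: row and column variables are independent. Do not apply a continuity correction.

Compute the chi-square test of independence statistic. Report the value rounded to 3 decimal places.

Row totals [21, 30], col totals [27, 24], n=51
χ² = (16−11.12)²/11.12 + (5−9.88)²/9.88 + (11−15.88)²/15.88 + (19−14.12)²/14.12 = 7.7456
df = 1

test statistic = 7.746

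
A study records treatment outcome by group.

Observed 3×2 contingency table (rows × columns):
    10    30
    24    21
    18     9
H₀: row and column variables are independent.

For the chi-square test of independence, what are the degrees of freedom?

df = (r−1)(c−1) = (3−1)·(2−1) = 2

degrees of freedom = 2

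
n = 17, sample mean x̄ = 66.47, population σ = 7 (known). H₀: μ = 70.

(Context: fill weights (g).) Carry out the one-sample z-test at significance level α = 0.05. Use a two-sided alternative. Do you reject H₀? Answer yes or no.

SE = σ/√n = 7/√17 = 1.6977
z = (x̄−μ₀)/SE = (66.47−70)/1.6977 = -2.0792
p-value (two-sided) = 0.03760
At α=0.05: p < α → reject H₀

reject H₀: yes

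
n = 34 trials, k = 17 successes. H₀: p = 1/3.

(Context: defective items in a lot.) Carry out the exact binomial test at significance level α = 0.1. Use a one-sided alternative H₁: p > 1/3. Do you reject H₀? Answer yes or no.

Exact binomial: n=34, k=17, p₀=1/3=0.3333
P(X≥17) from Σ C(n,i)·p₀^i·(1−p₀)^(n−i)
p-value (one-sided, H₁ greater) = 0.03265
At α=0.1: p < α → reject H₀

reject H₀: yes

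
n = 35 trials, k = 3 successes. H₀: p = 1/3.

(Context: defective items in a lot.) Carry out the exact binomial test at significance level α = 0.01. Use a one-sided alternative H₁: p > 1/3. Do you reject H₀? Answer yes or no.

reject H₀: no

Exact binomial: n=35, k=3, p₀=1/3=0.3333
P(X≥3) from Σ C(n,i)·p₀^i·(1−p₀)^(n−i)
p-value (one-sided, H₁ greater) = 0.99989
At α=0.01: p ≥ α → fail to reject H₀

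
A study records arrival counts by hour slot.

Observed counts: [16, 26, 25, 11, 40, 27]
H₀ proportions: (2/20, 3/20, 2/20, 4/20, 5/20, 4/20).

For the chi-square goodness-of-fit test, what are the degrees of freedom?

degrees of freedom = 5

df = k − 1 = 6 − 1 = 5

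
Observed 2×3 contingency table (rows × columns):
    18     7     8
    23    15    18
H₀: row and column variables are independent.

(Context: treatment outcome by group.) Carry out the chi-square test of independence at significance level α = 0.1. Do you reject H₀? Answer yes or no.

Row totals [33, 56], col totals [41, 22, 26], n=89
χ² = (18−15.20)²/15.20 + (7−8.16)²/8.16 + (8−9.64)²/9.64 + (23−25.80)²/25.80 + (15−13.84)²/13.84 + (18−16.36)²/16.36 = 1.5229
df = 2
p-value (upper-tail) = 0.46699
At α=0.1: p ≥ α → fail to reject H₀

reject H₀: no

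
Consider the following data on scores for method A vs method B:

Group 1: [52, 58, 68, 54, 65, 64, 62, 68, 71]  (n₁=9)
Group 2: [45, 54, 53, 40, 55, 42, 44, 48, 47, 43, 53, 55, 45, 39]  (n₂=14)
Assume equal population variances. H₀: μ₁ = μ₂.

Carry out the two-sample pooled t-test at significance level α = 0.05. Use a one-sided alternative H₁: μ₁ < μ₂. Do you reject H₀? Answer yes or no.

reject H₀: no

x̄₁=62.444, s₁=6.560, n₁=9
x̄₂=47.357, s₂=5.679, n₂=14
s_p² = [8·6.560² + 13·5.679²]/21 = 36.3541
SE = √(s_p²·(1/9+1/14)) = 2.5761
t = (62.444−47.357)/2.5761 = 5.8567
df = 21
p-value (one-sided, H₁ less) = 1.00000
At α=0.05: p ≥ α → fail to reject H₀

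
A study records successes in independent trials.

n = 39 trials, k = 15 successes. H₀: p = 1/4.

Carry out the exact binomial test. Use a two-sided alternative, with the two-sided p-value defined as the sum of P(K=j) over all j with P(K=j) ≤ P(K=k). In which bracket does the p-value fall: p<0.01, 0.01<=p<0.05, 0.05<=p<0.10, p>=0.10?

p-value bracket: 0.05<=p<0.10

Exact binomial: n=39, k=15, p₀=1/4=0.2500
P(X=j) = C(n,j)·p₀^j·(1−p₀)^(n−j); p = Σ P(X=j) over j with P(X=j) ≤ P(X=15)
p-value (two-sided) = 0.06331
→ bracket: 0.05<=p<0.10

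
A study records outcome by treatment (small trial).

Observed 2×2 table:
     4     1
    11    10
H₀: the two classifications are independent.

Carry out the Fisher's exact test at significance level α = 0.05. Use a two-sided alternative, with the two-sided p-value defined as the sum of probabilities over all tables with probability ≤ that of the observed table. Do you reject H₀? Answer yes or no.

reject H₀: no

Margins: r₁=5, r₂=21, c₁=15, c₂=11, n=26
p_obs = C(5,4)·C(21,11)/C(26,15); sum pmf over tables with pmf ≤ p_obs
p-value (two-sided) = 0.35619
At α=0.05: p ≥ α → fail to reject H₀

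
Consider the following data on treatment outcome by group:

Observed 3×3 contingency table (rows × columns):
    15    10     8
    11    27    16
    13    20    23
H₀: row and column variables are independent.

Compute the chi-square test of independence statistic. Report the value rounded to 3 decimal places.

test statistic = 9.738

Row totals [33, 54, 56], col totals [39, 57, 47], n=143
χ² = (15−9.00)²/9.00 + (10−13.15)²/13.15 + (8−10.85)²/10.85 + (11−14.73)²/14.73 + (27−21.52)²/21.52 + (16−17.75)²/17.75 + (13−15.27)²/15.27 + (20−22.32)²/22.32 + (23−18.41)²/18.41 = 9.7380
df = 4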